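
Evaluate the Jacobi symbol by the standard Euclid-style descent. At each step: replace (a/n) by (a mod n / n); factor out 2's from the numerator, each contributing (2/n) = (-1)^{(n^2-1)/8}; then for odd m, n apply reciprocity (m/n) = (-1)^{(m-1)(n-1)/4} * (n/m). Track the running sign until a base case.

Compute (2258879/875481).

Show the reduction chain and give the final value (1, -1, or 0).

-1

(2258879/875481) = (507917/875481)   [reduce mod 875481]
reciprocity: (507917/875481) = +1·(875481/507917) since 507917 mod 4 = 1, 875481 mod 4 = 1; sign now +1
(875481/507917) = (367564/507917)   [reduce mod 507917]
367564 = 2^2·91891; (2/507917) = -1 since 507917 mod 8 = 5, so (367564/507917) = (-1)^2·(91891/507917); sign now +1
reciprocity: (91891/507917) = +1·(507917/91891) since 91891 mod 4 = 3, 507917 mod 4 = 1; sign now +1
(507917/91891) = (48462/91891)   [reduce mod 91891]
48462 = 2^1·24231; (2/91891) = -1 since 91891 mod 8 = 3, so (48462/91891) = (-1)^1·(24231/91891); sign now -1
reciprocity: (24231/91891) = -1·(91891/24231) since 24231 mod 4 = 3, 91891 mod 4 = 3; sign now +1
(91891/24231) = (19198/24231)   [reduce mod 24231]
19198 = 2^1·9599; (2/24231) = +1 since 24231 mod 8 = 7, so (19198/24231) = (+1)^1·(9599/24231); sign now +1
reciprocity: (9599/24231) = -1·(24231/9599) since 9599 mod 4 = 3, 24231 mod 4 = 3; sign now -1
(24231/9599) = (5033/9599)   [reduce mod 9599]
reciprocity: (5033/9599) = +1·(9599/5033) since 5033 mod 4 = 1, 9599 mod 4 = 3; sign now -1
(9599/5033) = (4566/5033)   [reduce mod 5033]
4566 = 2^1·2283; (2/5033) = +1 since 5033 mod 8 = 1, so (4566/5033) = (+1)^1·(2283/5033); sign now -1
reciprocity: (2283/5033) = +1·(5033/2283) since 2283 mod 4 = 3, 5033 mod 4 = 1; sign now -1
(5033/2283) = (467/2283)   [reduce mod 2283]
reciprocity: (467/2283) = -1·(2283/467) since 467 mod 4 = 3, 2283 mod 4 = 3; sign now +1
(2283/467) = (415/467)   [reduce mod 467]
reciprocity: (415/467) = -1·(467/415) since 415 mod 4 = 3, 467 mod 4 = 3; sign now -1
(467/415) = (52/415)   [reduce mod 415]
52 = 2^2·13; (2/415) = +1 since 415 mod 8 = 7, so (52/415) = (+1)^2·(13/415); sign now -1
reciprocity: (13/415) = +1·(415/13) since 13 mod 4 = 1, 415 mod 4 = 3; sign now -1
(415/13) = (12/13)   [reduce mod 13]
12 = 2^2·3; (2/13) = -1 since 13 mod 8 = 5, so (12/13) = (-1)^2·(3/13); sign now -1
reciprocity: (3/13) = +1·(13/3) since 3 mod 4 = 3, 13 mod 4 = 1; sign now -1
(13/3) = (1/3)   [reduce mod 3]
(1/3) = 1; final value = sign = -1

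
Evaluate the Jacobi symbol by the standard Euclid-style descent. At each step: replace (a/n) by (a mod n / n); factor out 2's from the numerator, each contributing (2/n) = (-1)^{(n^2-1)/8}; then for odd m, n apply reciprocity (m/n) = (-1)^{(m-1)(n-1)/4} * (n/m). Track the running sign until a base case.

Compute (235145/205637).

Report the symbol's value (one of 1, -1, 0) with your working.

(235145/205637) = (29508/205637)   [reduce mod 205637]
29508 = 2^2·7377; (2/205637) = -1 since 205637 mod 8 = 5, so (29508/205637) = (-1)^2·(7377/205637); sign now +1
reciprocity: (7377/205637) = +1·(205637/7377) since 7377 mod 4 = 1, 205637 mod 4 = 1; sign now +1
(205637/7377) = (6458/7377)   [reduce mod 7377]
6458 = 2^1·3229; (2/7377) = +1 since 7377 mod 8 = 1, so (6458/7377) = (+1)^1·(3229/7377); sign now +1
reciprocity: (3229/7377) = +1·(7377/3229) since 3229 mod 4 = 1, 7377 mod 4 = 1; sign now +1
(7377/3229) = (919/3229)   [reduce mod 3229]
reciprocity: (919/3229) = +1·(3229/919) since 919 mod 4 = 3, 3229 mod 4 = 1; sign now +1
(3229/919) = (472/919)   [reduce mod 919]
472 = 2^3·59; (2/919) = +1 since 919 mod 8 = 7, so (472/919) = (+1)^3·(59/919); sign now +1
reciprocity: (59/919) = -1·(919/59) since 59 mod 4 = 3, 919 mod 4 = 3; sign now -1
(919/59) = (34/59)   [reduce mod 59]
34 = 2^1·17; (2/59) = -1 since 59 mod 8 = 3, so (34/59) = (-1)^1·(17/59); sign now +1
reciprocity: (17/59) = +1·(59/17) since 17 mod 4 = 1, 59 mod 4 = 3; sign now +1
(59/17) = (8/17)   [reduce mod 17]
8 = 2^3·1; (2/17) = +1 since 17 mod 8 = 1, so (8/17) = (+1)^3·(1/17); sign now +1
(1/17) = 1; final value = sign = +1

1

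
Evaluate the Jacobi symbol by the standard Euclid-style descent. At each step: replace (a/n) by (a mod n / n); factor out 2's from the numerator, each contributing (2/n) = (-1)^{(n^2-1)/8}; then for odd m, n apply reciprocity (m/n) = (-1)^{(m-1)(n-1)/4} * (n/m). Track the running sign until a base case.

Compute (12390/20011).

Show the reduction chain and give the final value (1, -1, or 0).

1

12390 = 2^1·6195; (2/20011) = -1 since 20011 mod 8 = 3, so (12390/20011) = (-1)^1·(6195/20011); sign now -1
reciprocity: (6195/20011) = -1·(20011/6195) since 6195 mod 4 = 3, 20011 mod 4 = 3; sign now +1
(20011/6195) = (1426/6195)   [reduce mod 6195]
1426 = 2^1·713; (2/6195) = -1 since 6195 mod 8 = 3, so (1426/6195) = (-1)^1·(713/6195); sign now -1
reciprocity: (713/6195) = +1·(6195/713) since 713 mod 4 = 1, 6195 mod 4 = 3; sign now -1
(6195/713) = (491/713)   [reduce mod 713]
reciprocity: (491/713) = +1·(713/491) since 491 mod 4 = 3, 713 mod 4 = 1; sign now -1
(713/491) = (222/491)   [reduce mod 491]
222 = 2^1·111; (2/491) = -1 since 491 mod 8 = 3, so (222/491) = (-1)^1·(111/491); sign now +1
reciprocity: (111/491) = -1·(491/111) since 111 mod 4 = 3, 491 mod 4 = 3; sign now -1
(491/111) = (47/111)   [reduce mod 111]
reciprocity: (47/111) = -1·(111/47) since 47 mod 4 = 3, 111 mod 4 = 3; sign now +1
(111/47) = (17/47)   [reduce mod 47]
reciprocity: (17/47) = +1·(47/17) since 17 mod 4 = 1, 47 mod 4 = 3; sign now +1
(47/17) = (13/17)   [reduce mod 17]
reciprocity: (13/17) = +1·(17/13) since 13 mod 4 = 1, 17 mod 4 = 1; sign now +1
(17/13) = (4/13)   [reduce mod 13]
4 = 2^2·1; (2/13) = -1 since 13 mod 8 = 5, so (4/13) = (-1)^2·(1/13); sign now +1
(1/13) = 1; final value = sign = +1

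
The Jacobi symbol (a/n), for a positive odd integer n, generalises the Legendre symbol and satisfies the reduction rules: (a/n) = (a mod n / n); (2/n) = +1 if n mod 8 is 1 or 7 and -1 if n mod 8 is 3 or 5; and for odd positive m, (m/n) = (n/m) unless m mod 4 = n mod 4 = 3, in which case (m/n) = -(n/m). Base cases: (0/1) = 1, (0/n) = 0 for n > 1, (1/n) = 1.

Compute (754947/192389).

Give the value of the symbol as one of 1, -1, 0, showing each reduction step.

(754947/192389): 754947 mod 192389 = 177780, so (754947/192389) = (177780/192389)
factor out 2^2: 177780 = 2^2·44445; with 192389 mod 8 = 5, (2/192389) = -1; sign now +1; continue with (44445/192389)
flip (44445/192389) -> (192389/44445): both odd, 44445 mod 4 = 1, 192389 mod 4 = 1, so the flip contributes +1; sign now +1
(192389/44445): 192389 mod 44445 = 14609, so (192389/44445) = (14609/44445)
flip (14609/44445) -> (44445/14609): both odd, 14609 mod 4 = 1, 44445 mod 4 = 1, so the flip contributes +1; sign now +1
(44445/14609): 44445 mod 14609 = 618, so (44445/14609) = (618/14609)
factor out 2^1: 618 = 2^1·309; with 14609 mod 8 = 1, (2/14609) = +1; sign now +1; continue with (309/14609)
flip (309/14609) -> (14609/309): both odd, 309 mod 4 = 1, 14609 mod 4 = 1, so the flip contributes +1; sign now +1
(14609/309): 14609 mod 309 = 86, so (14609/309) = (86/309)
factor out 2^1: 86 = 2^1·43; with 309 mod 8 = 5, (2/309) = -1; sign now -1; continue with (43/309)
flip (43/309) -> (309/43): both odd, 43 mod 4 = 3, 309 mod 4 = 1, so the flip contributes +1; sign now -1
(309/43): 309 mod 43 = 8, so (309/43) = (8/43)
factor out 2^3: 8 = 2^3·1; with 43 mod 8 = 3, (2/43) = -1; sign now +1; continue with (1/43)
reached (1/43) = 1, so the symbol is +1

1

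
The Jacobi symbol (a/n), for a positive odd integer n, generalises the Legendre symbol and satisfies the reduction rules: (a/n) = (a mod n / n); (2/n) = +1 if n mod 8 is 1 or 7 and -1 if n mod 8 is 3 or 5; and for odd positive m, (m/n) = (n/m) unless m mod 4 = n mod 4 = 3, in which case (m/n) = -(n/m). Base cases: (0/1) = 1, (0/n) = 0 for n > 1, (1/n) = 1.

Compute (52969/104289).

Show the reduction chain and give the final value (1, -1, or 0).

1

reciprocity: (52969/104289) = +1·(104289/52969) since 52969 mod 4 = 1, 104289 mod 4 = 1; sign now +1
(104289/52969) = (51320/52969)   [reduce mod 52969]
51320 = 2^3·6415; (2/52969) = +1 since 52969 mod 8 = 1, so (51320/52969) = (+1)^3·(6415/52969); sign now +1
reciprocity: (6415/52969) = +1·(52969/6415) since 6415 mod 4 = 3, 52969 mod 4 = 1; sign now +1
(52969/6415) = (1649/6415)   [reduce mod 6415]
reciprocity: (1649/6415) = +1·(6415/1649) since 1649 mod 4 = 1, 6415 mod 4 = 3; sign now +1
(6415/1649) = (1468/1649)   [reduce mod 1649]
1468 = 2^2·367; (2/1649) = +1 since 1649 mod 8 = 1, so (1468/1649) = (+1)^2·(367/1649); sign now +1
reciprocity: (367/1649) = +1·(1649/367) since 367 mod 4 = 3, 1649 mod 4 = 1; sign now +1
(1649/367) = (181/367)   [reduce mod 367]
reciprocity: (181/367) = +1·(367/181) since 181 mod 4 = 1, 367 mod 4 = 3; sign now +1
(367/181) = (5/181)   [reduce mod 181]
reciprocity: (5/181) = +1·(181/5) since 5 mod 4 = 1, 181 mod 4 = 1; sign now +1
(181/5) = (1/5)   [reduce mod 5]
(1/5) = 1; final value = sign = +1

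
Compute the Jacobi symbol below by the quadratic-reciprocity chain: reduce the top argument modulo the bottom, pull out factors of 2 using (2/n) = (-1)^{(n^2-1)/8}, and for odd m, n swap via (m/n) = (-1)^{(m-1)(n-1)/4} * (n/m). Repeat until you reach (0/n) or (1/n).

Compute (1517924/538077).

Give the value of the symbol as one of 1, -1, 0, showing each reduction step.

(1517924/538077): 1517924 mod 538077 = 441770, so (1517924/538077) = (441770/538077)
factor out 2^1: 441770 = 2^1·220885; with 538077 mod 8 = 5, (2/538077) = -1; sign now -1; continue with (220885/538077)
flip (220885/538077) -> (538077/220885): both odd, 220885 mod 4 = 1, 538077 mod 4 = 1, so the flip contributes +1; sign now -1
(538077/220885): 538077 mod 220885 = 96307, so (538077/220885) = (96307/220885)
flip (96307/220885) -> (220885/96307): both odd, 96307 mod 4 = 3, 220885 mod 4 = 1, so the flip contributes +1; sign now -1
(220885/96307): 220885 mod 96307 = 28271, so (220885/96307) = (28271/96307)
flip (28271/96307) -> (96307/28271): both odd, 28271 mod 4 = 3, 96307 mod 4 = 3, so the flip contributes -1; sign now +1
(96307/28271): 96307 mod 28271 = 11494, so (96307/28271) = (11494/28271)
factor out 2^1: 11494 = 2^1·5747; with 28271 mod 8 = 7, (2/28271) = +1; sign now +1; continue with (5747/28271)
flip (5747/28271) -> (28271/5747): both odd, 5747 mod 4 = 3, 28271 mod 4 = 3, so the flip contributes -1; sign now -1
(28271/5747): 28271 mod 5747 = 5283, so (28271/5747) = (5283/5747)
flip (5283/5747) -> (5747/5283): both odd, 5283 mod 4 = 3, 5747 mod 4 = 3, so the flip contributes -1; sign now +1
(5747/5283): 5747 mod 5283 = 464, so (5747/5283) = (464/5283)
factor out 2^4: 464 = 2^4·29; with 5283 mod 8 = 3, (2/5283) = -1; sign now +1; continue with (29/5283)
flip (29/5283) -> (5283/29): both odd, 29 mod 4 = 1, 5283 mod 4 = 3, so the flip contributes +1; sign now +1
(5283/29): 5283 mod 29 = 5, so (5283/29) = (5/29)
flip (5/29) -> (29/5): both odd, 5 mod 4 = 1, 29 mod 4 = 1, so the flip contributes +1; sign now +1
(29/5): 29 mod 5 = 4, so (29/5) = (4/5)
factor out 2^2: 4 = 2^2·1; with 5 mod 8 = 5, (2/5) = -1; sign now +1; continue with (1/5)
reached (1/5) = 1, so the symbol is +1

1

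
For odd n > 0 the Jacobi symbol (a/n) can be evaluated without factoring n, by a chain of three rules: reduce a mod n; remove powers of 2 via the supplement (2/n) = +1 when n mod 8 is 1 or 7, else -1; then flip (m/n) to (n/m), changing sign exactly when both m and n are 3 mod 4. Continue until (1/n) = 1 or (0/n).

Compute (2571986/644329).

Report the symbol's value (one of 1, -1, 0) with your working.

(2571986/644329) = (638999/644329)   [reduce mod 644329]
reciprocity: (638999/644329) = +1·(644329/638999) since 638999 mod 4 = 3, 644329 mod 4 = 1; sign now +1
(644329/638999) = (5330/638999)   [reduce mod 638999]
5330 = 2^1·2665; (2/638999) = +1 since 638999 mod 8 = 7, so (5330/638999) = (+1)^1·(2665/638999); sign now +1
reciprocity: (2665/638999) = +1·(638999/2665) since 2665 mod 4 = 1, 638999 mod 4 = 3; sign now +1
(638999/2665) = (2064/2665)   [reduce mod 2665]
2064 = 2^4·129; (2/2665) = +1 since 2665 mod 8 = 1, so (2064/2665) = (+1)^4·(129/2665); sign now +1
reciprocity: (129/2665) = +1·(2665/129) since 129 mod 4 = 1, 2665 mod 4 = 1; sign now +1
(2665/129) = (85/129)   [reduce mod 129]
reciprocity: (85/129) = +1·(129/85) since 85 mod 4 = 1, 129 mod 4 = 1; sign now +1
(129/85) = (44/85)   [reduce mod 85]
44 = 2^2·11; (2/85) = -1 since 85 mod 8 = 5, so (44/85) = (-1)^2·(11/85); sign now +1
reciprocity: (11/85) = +1·(85/11) since 11 mod 4 = 3, 85 mod 4 = 1; sign now +1
(85/11) = (8/11)   [reduce mod 11]
8 = 2^3·1; (2/11) = -1 since 11 mod 8 = 3, so (8/11) = (-1)^3·(1/11); sign now -1
(1/11) = 1; final value = sign = -1

-1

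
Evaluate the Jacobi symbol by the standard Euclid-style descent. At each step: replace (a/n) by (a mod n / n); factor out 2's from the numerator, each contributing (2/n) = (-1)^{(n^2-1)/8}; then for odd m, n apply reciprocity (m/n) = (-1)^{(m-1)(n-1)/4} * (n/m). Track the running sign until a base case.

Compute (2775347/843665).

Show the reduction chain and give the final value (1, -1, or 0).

-1

(2775347/843665) = (244352/843665)   [reduce mod 843665]
244352 = 2^7·1909; (2/843665) = +1 since 843665 mod 8 = 1, so (244352/843665) = (+1)^7·(1909/843665); sign now +1
reciprocity: (1909/843665) = +1·(843665/1909) since 1909 mod 4 = 1, 843665 mod 4 = 1; sign now +1
(843665/1909) = (1796/1909)   [reduce mod 1909]
1796 = 2^2·449; (2/1909) = -1 since 1909 mod 8 = 5, so (1796/1909) = (-1)^2·(449/1909); sign now +1
reciprocity: (449/1909) = +1·(1909/449) since 449 mod 4 = 1, 1909 mod 4 = 1; sign now +1
(1909/449) = (113/449)   [reduce mod 449]
reciprocity: (113/449) = +1·(449/113) since 113 mod 4 = 1, 449 mod 4 = 1; sign now +1
(449/113) = (110/113)   [reduce mod 113]
110 = 2^1·55; (2/113) = +1 since 113 mod 8 = 1, so (110/113) = (+1)^1·(55/113); sign now +1
reciprocity: (55/113) = +1·(113/55) since 55 mod 4 = 3, 113 mod 4 = 1; sign now +1
(113/55) = (3/55)   [reduce mod 55]
reciprocity: (3/55) = -1·(55/3) since 3 mod 4 = 3, 55 mod 4 = 3; sign now -1
(55/3) = (1/3)   [reduce mod 3]
(1/3) = 1; final value = sign = -1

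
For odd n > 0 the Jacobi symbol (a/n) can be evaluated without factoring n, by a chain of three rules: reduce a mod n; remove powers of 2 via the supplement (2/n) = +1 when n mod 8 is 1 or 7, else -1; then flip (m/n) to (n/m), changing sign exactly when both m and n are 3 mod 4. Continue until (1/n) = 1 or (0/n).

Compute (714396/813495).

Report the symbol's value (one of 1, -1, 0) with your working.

0

714396 = 2^2·178599; (2/813495) = +1 since 813495 mod 8 = 7, so (714396/813495) = (+1)^2·(178599/813495); sign now +1
reciprocity: (178599/813495) = -1·(813495/178599) since 178599 mod 4 = 3, 813495 mod 4 = 3; sign now -1
(813495/178599) = (99099/178599)   [reduce mod 178599]
reciprocity: (99099/178599) = -1·(178599/99099) since 99099 mod 4 = 3, 178599 mod 4 = 3; sign now +1
(178599/99099) = (79500/99099)   [reduce mod 99099]
79500 = 2^2·19875; (2/99099) = -1 since 99099 mod 8 = 3, so (79500/99099) = (-1)^2·(19875/99099); sign now +1
reciprocity: (19875/99099) = -1·(99099/19875) since 19875 mod 4 = 3, 99099 mod 4 = 3; sign now -1
(99099/19875) = (19599/19875)   [reduce mod 19875]
reciprocity: (19599/19875) = -1·(19875/19599) since 19599 mod 4 = 3, 19875 mod 4 = 3; sign now +1
(19875/19599) = (276/19599)   [reduce mod 19599]
276 = 2^2·69; (2/19599) = +1 since 19599 mod 8 = 7, so (276/19599) = (+1)^2·(69/19599); sign now +1
reciprocity: (69/19599) = +1·(19599/69) since 69 mod 4 = 1, 19599 mod 4 = 3; sign now +1
(19599/69) = (3/69)   [reduce mod 69]
reciprocity: (3/69) = +1·(69/3) since 3 mod 4 = 3, 69 mod 4 = 1; sign now +1
(69/3) = (0/3)   [reduce mod 3]
(0/3) = 0   [gcd(a, n) > 1]; final value = 0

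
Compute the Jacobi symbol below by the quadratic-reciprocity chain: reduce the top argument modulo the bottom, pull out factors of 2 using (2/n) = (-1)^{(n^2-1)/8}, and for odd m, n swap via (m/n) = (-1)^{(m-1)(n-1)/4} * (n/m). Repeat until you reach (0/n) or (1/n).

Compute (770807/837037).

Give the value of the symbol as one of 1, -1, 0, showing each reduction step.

reciprocity: (770807/837037) = +1·(837037/770807) since 770807 mod 4 = 3, 837037 mod 4 = 1; sign now +1
(837037/770807) = (66230/770807)   [reduce mod 770807]
66230 = 2^1·33115; (2/770807) = +1 since 770807 mod 8 = 7, so (66230/770807) = (+1)^1·(33115/770807); sign now +1
reciprocity: (33115/770807) = -1·(770807/33115) since 33115 mod 4 = 3, 770807 mod 4 = 3; sign now -1
(770807/33115) = (9162/33115)   [reduce mod 33115]
9162 = 2^1·4581; (2/33115) = -1 since 33115 mod 8 = 3, so (9162/33115) = (-1)^1·(4581/33115); sign now +1
reciprocity: (4581/33115) = +1·(33115/4581) since 4581 mod 4 = 1, 33115 mod 4 = 3; sign now +1
(33115/4581) = (1048/4581)   [reduce mod 4581]
1048 = 2^3·131; (2/4581) = -1 since 4581 mod 8 = 5, so (1048/4581) = (-1)^3·(131/4581); sign now -1
reciprocity: (131/4581) = +1·(4581/131) since 131 mod 4 = 3, 4581 mod 4 = 1; sign now -1
(4581/131) = (127/131)   [reduce mod 131]
reciprocity: (127/131) = -1·(131/127) since 127 mod 4 = 3, 131 mod 4 = 3; sign now +1
(131/127) = (4/127)   [reduce mod 127]
4 = 2^2·1; (2/127) = +1 since 127 mod 8 = 7, so (4/127) = (+1)^2·(1/127); sign now +1
(1/127) = 1; final value = sign = +1

1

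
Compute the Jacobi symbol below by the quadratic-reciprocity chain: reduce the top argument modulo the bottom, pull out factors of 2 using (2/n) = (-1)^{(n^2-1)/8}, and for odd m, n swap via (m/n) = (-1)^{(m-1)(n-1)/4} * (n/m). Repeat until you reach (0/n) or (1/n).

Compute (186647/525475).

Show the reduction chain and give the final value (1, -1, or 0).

1

reciprocity: (186647/525475) = -1·(525475/186647) since 186647 mod 4 = 3, 525475 mod 4 = 3; sign now -1
(525475/186647) = (152181/186647)   [reduce mod 186647]
reciprocity: (152181/186647) = +1·(186647/152181) since 152181 mod 4 = 1, 186647 mod 4 = 3; sign now -1
(186647/152181) = (34466/152181)   [reduce mod 152181]
34466 = 2^1·17233; (2/152181) = -1 since 152181 mod 8 = 5, so (34466/152181) = (-1)^1·(17233/152181); sign now +1
reciprocity: (17233/152181) = +1·(152181/17233) since 17233 mod 4 = 1, 152181 mod 4 = 1; sign now +1
(152181/17233) = (14317/17233)   [reduce mod 17233]
reciprocity: (14317/17233) = +1·(17233/14317) since 14317 mod 4 = 1, 17233 mod 4 = 1; sign now +1
(17233/14317) = (2916/14317)   [reduce mod 14317]
2916 = 2^2·729; (2/14317) = -1 since 14317 mod 8 = 5, so (2916/14317) = (-1)^2·(729/14317); sign now +1
reciprocity: (729/14317) = +1·(14317/729) since 729 mod 4 = 1, 14317 mod 4 = 1; sign now +1
(14317/729) = (466/729)   [reduce mod 729]
466 = 2^1·233; (2/729) = +1 since 729 mod 8 = 1, so (466/729) = (+1)^1·(233/729); sign now +1
reciprocity: (233/729) = +1·(729/233) since 233 mod 4 = 1, 729 mod 4 = 1; sign now +1
(729/233) = (30/233)   [reduce mod 233]
30 = 2^1·15; (2/233) = +1 since 233 mod 8 = 1, so (30/233) = (+1)^1·(15/233); sign now +1
reciprocity: (15/233) = +1·(233/15) since 15 mod 4 = 3, 233 mod 4 = 1; sign now +1
(233/15) = (8/15)   [reduce mod 15]
8 = 2^3·1; (2/15) = +1 since 15 mod 8 = 7, so (8/15) = (+1)^3·(1/15); sign now +1
(1/15) = 1; final value = sign = +1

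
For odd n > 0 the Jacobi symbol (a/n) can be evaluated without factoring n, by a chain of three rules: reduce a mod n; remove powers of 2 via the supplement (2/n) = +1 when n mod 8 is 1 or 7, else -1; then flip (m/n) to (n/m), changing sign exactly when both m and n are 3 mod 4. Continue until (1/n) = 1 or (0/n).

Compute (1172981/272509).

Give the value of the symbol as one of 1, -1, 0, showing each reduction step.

(1172981/272509) = (82945/272509)   [reduce mod 272509]
reciprocity: (82945/272509) = +1·(272509/82945) since 82945 mod 4 = 1, 272509 mod 4 = 1; sign now +1
(272509/82945) = (23674/82945)   [reduce mod 82945]
23674 = 2^1·11837; (2/82945) = +1 since 82945 mod 8 = 1, so (23674/82945) = (+1)^1·(11837/82945); sign now +1
reciprocity: (11837/82945) = +1·(82945/11837) since 11837 mod 4 = 1, 82945 mod 4 = 1; sign now +1
(82945/11837) = (86/11837)   [reduce mod 11837]
86 = 2^1·43; (2/11837) = -1 since 11837 mod 8 = 5, so (86/11837) = (-1)^1·(43/11837); sign now -1
reciprocity: (43/11837) = +1·(11837/43) since 43 mod 4 = 3, 11837 mod 4 = 1; sign now -1
(11837/43) = (12/43)   [reduce mod 43]
12 = 2^2·3; (2/43) = -1 since 43 mod 8 = 3, so (12/43) = (-1)^2·(3/43); sign now -1
reciprocity: (3/43) = -1·(43/3) since 3 mod 4 = 3, 43 mod 4 = 3; sign now +1
(43/3) = (1/3)   [reduce mod 3]
(1/3) = 1; final value = sign = +1

1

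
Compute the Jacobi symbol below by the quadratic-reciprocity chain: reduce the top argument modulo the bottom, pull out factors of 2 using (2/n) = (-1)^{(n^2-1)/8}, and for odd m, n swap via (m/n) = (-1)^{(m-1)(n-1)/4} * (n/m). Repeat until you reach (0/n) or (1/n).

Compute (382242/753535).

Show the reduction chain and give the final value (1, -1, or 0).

-1

382242 = 2^1·191121; (2/753535) = +1 since 753535 mod 8 = 7, so (382242/753535) = (+1)^1·(191121/753535); sign now +1
reciprocity: (191121/753535) = +1·(753535/191121) since 191121 mod 4 = 1, 753535 mod 4 = 3; sign now +1
(753535/191121) = (180172/191121)   [reduce mod 191121]
180172 = 2^2·45043; (2/191121) = +1 since 191121 mod 8 = 1, so (180172/191121) = (+1)^2·(45043/191121); sign now +1
reciprocity: (45043/191121) = +1·(191121/45043) since 45043 mod 4 = 3, 191121 mod 4 = 1; sign now +1
(191121/45043) = (10949/45043)   [reduce mod 45043]
reciprocity: (10949/45043) = +1·(45043/10949) since 10949 mod 4 = 1, 45043 mod 4 = 3; sign now +1
(45043/10949) = (1247/10949)   [reduce mod 10949]
reciprocity: (1247/10949) = +1·(10949/1247) since 1247 mod 4 = 3, 10949 mod 4 = 1; sign now +1
(10949/1247) = (973/1247)   [reduce mod 1247]
reciprocity: (973/1247) = +1·(1247/973) since 973 mod 4 = 1, 1247 mod 4 = 3; sign now +1
(1247/973) = (274/973)   [reduce mod 973]
274 = 2^1·137; (2/973) = -1 since 973 mod 8 = 5, so (274/973) = (-1)^1·(137/973); sign now -1
reciprocity: (137/973) = +1·(973/137) since 137 mod 4 = 1, 973 mod 4 = 1; sign now -1
(973/137) = (14/137)   [reduce mod 137]
14 = 2^1·7; (2/137) = +1 since 137 mod 8 = 1, so (14/137) = (+1)^1·(7/137); sign now -1
reciprocity: (7/137) = +1·(137/7) since 7 mod 4 = 3, 137 mod 4 = 1; sign now -1
(137/7) = (4/7)   [reduce mod 7]
4 = 2^2·1; (2/7) = +1 since 7 mod 8 = 7, so (4/7) = (+1)^2·(1/7); sign now -1
(1/7) = 1; final value = sign = -1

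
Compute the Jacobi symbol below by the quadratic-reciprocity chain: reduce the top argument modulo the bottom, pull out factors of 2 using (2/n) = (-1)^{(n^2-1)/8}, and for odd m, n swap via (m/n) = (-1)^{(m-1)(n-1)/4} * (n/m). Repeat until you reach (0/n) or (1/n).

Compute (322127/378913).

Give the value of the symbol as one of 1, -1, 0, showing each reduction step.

1

flip (322127/378913) -> (378913/322127): both odd, 322127 mod 4 = 3, 378913 mod 4 = 1, so the flip contributes +1; sign now +1
(378913/322127): 378913 mod 322127 = 56786, so (378913/322127) = (56786/322127)
factor out 2^1: 56786 = 2^1·28393; with 322127 mod 8 = 7, (2/322127) = +1; sign now +1; continue with (28393/322127)
flip (28393/322127) -> (322127/28393): both odd, 28393 mod 4 = 1, 322127 mod 4 = 3, so the flip contributes +1; sign now +1
(322127/28393): 322127 mod 28393 = 9804, so (322127/28393) = (9804/28393)
factor out 2^2: 9804 = 2^2·2451; with 28393 mod 8 = 1, (2/28393) = +1; sign now +1; continue with (2451/28393)
flip (2451/28393) -> (28393/2451): both odd, 2451 mod 4 = 3, 28393 mod 4 = 1, so the flip contributes +1; sign now +1
(28393/2451): 28393 mod 2451 = 1432, so (28393/2451) = (1432/2451)
factor out 2^3: 1432 = 2^3·179; with 2451 mod 8 = 3, (2/2451) = -1; sign now -1; continue with (179/2451)
flip (179/2451) -> (2451/179): both odd, 179 mod 4 = 3, 2451 mod 4 = 3, so the flip contributes -1; sign now +1
(2451/179): 2451 mod 179 = 124, so (2451/179) = (124/179)
factor out 2^2: 124 = 2^2·31; with 179 mod 8 = 3, (2/179) = -1; sign now +1; continue with (31/179)
flip (31/179) -> (179/31): both odd, 31 mod 4 = 3, 179 mod 4 = 3, so the flip contributes -1; sign now -1
(179/31): 179 mod 31 = 24, so (179/31) = (24/31)
factor out 2^3: 24 = 2^3·3; with 31 mod 8 = 7, (2/31) = +1; sign now -1; continue with (3/31)
flip (3/31) -> (31/3): both odd, 3 mod 4 = 3, 31 mod 4 = 3, so the flip contributes -1; sign now +1
(31/3): 31 mod 3 = 1, so (31/3) = (1/3)
reached (1/3) = 1, so the symbol is +1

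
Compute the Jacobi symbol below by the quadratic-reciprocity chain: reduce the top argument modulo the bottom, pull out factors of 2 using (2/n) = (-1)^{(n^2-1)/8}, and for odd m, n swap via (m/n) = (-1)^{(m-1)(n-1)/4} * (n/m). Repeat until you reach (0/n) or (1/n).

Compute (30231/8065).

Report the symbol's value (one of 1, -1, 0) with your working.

(30231/8065) = (6036/8065)   [reduce mod 8065]
6036 = 2^2·1509; (2/8065) = +1 since 8065 mod 8 = 1, so (6036/8065) = (+1)^2·(1509/8065); sign now +1
reciprocity: (1509/8065) = +1·(8065/1509) since 1509 mod 4 = 1, 8065 mod 4 = 1; sign now +1
(8065/1509) = (520/1509)   [reduce mod 1509]
520 = 2^3·65; (2/1509) = -1 since 1509 mod 8 = 5, so (520/1509) = (-1)^3·(65/1509); sign now -1
reciprocity: (65/1509) = +1·(1509/65) since 65 mod 4 = 1, 1509 mod 4 = 1; sign now -1
(1509/65) = (14/65)   [reduce mod 65]
14 = 2^1·7; (2/65) = +1 since 65 mod 8 = 1, so (14/65) = (+1)^1·(7/65); sign now -1
reciprocity: (7/65) = +1·(65/7) since 7 mod 4 = 3, 65 mod 4 = 1; sign now -1
(65/7) = (2/7)   [reduce mod 7]
2 = 2^1·1; (2/7) = +1 since 7 mod 8 = 7, so (2/7) = (+1)^1·(1/7); sign now -1
(1/7) = 1; final value = sign = -1

-1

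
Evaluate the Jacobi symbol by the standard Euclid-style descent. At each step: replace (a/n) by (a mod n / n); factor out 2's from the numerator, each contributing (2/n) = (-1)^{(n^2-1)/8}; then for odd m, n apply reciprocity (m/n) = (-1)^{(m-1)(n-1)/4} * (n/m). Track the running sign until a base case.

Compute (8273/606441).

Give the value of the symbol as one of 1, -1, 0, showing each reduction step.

flip (8273/606441) -> (606441/8273): both odd, 8273 mod 4 = 1, 606441 mod 4 = 1, so the flip contributes +1; sign now +1
(606441/8273): 606441 mod 8273 = 2512, so (606441/8273) = (2512/8273)
factor out 2^4: 2512 = 2^4·157; with 8273 mod 8 = 1, (2/8273) = +1; sign now +1; continue with (157/8273)
flip (157/8273) -> (8273/157): both odd, 157 mod 4 = 1, 8273 mod 4 = 1, so the flip contributes +1; sign now +1
(8273/157): 8273 mod 157 = 109, so (8273/157) = (109/157)
flip (109/157) -> (157/109): both odd, 109 mod 4 = 1, 157 mod 4 = 1, so the flip contributes +1; sign now +1
(157/109): 157 mod 109 = 48, so (157/109) = (48/109)
factor out 2^4: 48 = 2^4·3; with 109 mod 8 = 5, (2/109) = -1; sign now +1; continue with (3/109)
flip (3/109) -> (109/3): both odd, 3 mod 4 = 3, 109 mod 4 = 1, so the flip contributes +1; sign now +1
(109/3): 109 mod 3 = 1, so (109/3) = (1/3)
reached (1/3) = 1, so the symbol is +1

1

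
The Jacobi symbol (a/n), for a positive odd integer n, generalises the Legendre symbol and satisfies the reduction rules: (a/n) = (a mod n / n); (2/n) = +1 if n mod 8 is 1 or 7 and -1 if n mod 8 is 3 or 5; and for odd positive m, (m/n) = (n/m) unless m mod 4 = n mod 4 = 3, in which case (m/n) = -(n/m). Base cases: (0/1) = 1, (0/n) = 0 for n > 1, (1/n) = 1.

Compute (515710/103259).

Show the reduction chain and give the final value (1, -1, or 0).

0

(515710/103259) = (102674/103259)   [reduce mod 103259]
102674 = 2^1·51337; (2/103259) = -1 since 103259 mod 8 = 3, so (102674/103259) = (-1)^1·(51337/103259); sign now -1
reciprocity: (51337/103259) = +1·(103259/51337) since 51337 mod 4 = 1, 103259 mod 4 = 3; sign now -1
(103259/51337) = (585/51337)   [reduce mod 51337]
reciprocity: (585/51337) = +1·(51337/585) since 585 mod 4 = 1, 51337 mod 4 = 1; sign now -1
(51337/585) = (442/585)   [reduce mod 585]
442 = 2^1·221; (2/585) = +1 since 585 mod 8 = 1, so (442/585) = (+1)^1·(221/585); sign now -1
reciprocity: (221/585) = +1·(585/221) since 221 mod 4 = 1, 585 mod 4 = 1; sign now -1
(585/221) = (143/221)   [reduce mod 221]
reciprocity: (143/221) = +1·(221/143) since 143 mod 4 = 3, 221 mod 4 = 1; sign now -1
(221/143) = (78/143)   [reduce mod 143]
78 = 2^1·39; (2/143) = +1 since 143 mod 8 = 7, so (78/143) = (+1)^1·(39/143); sign now -1
reciprocity: (39/143) = -1·(143/39) since 39 mod 4 = 3, 143 mod 4 = 3; sign now +1
(143/39) = (26/39)   [reduce mod 39]
26 = 2^1·13; (2/39) = +1 since 39 mod 8 = 7, so (26/39) = (+1)^1·(13/39); sign now +1
reciprocity: (13/39) = +1·(39/13) since 13 mod 4 = 1, 39 mod 4 = 3; sign now +1
(39/13) = (0/13)   [reduce mod 13]
(0/13) = 0   [gcd(a, n) > 1]; final value = 0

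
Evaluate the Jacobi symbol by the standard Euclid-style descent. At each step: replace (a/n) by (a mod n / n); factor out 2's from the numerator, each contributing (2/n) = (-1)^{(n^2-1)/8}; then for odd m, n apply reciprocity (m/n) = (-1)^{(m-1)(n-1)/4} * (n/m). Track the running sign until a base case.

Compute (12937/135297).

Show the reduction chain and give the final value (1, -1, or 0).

1

flip (12937/135297) -> (135297/12937): both odd, 12937 mod 4 = 1, 135297 mod 4 = 1, so the flip contributes +1; sign now +1
(135297/12937): 135297 mod 12937 = 5927, so (135297/12937) = (5927/12937)
flip (5927/12937) -> (12937/5927): both odd, 5927 mod 4 = 3, 12937 mod 4 = 1, so the flip contributes +1; sign now +1
(12937/5927): 12937 mod 5927 = 1083, so (12937/5927) = (1083/5927)
flip (1083/5927) -> (5927/1083): both odd, 1083 mod 4 = 3, 5927 mod 4 = 3, so the flip contributes -1; sign now -1
(5927/1083): 5927 mod 1083 = 512, so (5927/1083) = (512/1083)
factor out 2^9: 512 = 2^9·1; with 1083 mod 8 = 3, (2/1083) = -1; sign now +1; continue with (1/1083)
reached (1/1083) = 1, so the symbol is +1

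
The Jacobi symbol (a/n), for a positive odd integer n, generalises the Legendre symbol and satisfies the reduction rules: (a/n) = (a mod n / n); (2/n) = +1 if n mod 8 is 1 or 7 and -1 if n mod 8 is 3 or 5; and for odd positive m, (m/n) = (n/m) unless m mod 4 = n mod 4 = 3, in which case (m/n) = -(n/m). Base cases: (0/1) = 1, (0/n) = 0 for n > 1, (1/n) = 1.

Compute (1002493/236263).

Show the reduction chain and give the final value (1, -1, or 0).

(1002493/236263) = (57441/236263)   [reduce mod 236263]
reciprocity: (57441/236263) = +1·(236263/57441) since 57441 mod 4 = 1, 236263 mod 4 = 3; sign now +1
(236263/57441) = (6499/57441)   [reduce mod 57441]
reciprocity: (6499/57441) = +1·(57441/6499) since 6499 mod 4 = 3, 57441 mod 4 = 1; sign now +1
(57441/6499) = (5449/6499)   [reduce mod 6499]
reciprocity: (5449/6499) = +1·(6499/5449) since 5449 mod 4 = 1, 6499 mod 4 = 3; sign now +1
(6499/5449) = (1050/5449)   [reduce mod 5449]
1050 = 2^1·525; (2/5449) = +1 since 5449 mod 8 = 1, so (1050/5449) = (+1)^1·(525/5449); sign now +1
reciprocity: (525/5449) = +1·(5449/525) since 525 mod 4 = 1, 5449 mod 4 = 1; sign now +1
(5449/525) = (199/525)   [reduce mod 525]
reciprocity: (199/525) = +1·(525/199) since 199 mod 4 = 3, 525 mod 4 = 1; sign now +1
(525/199) = (127/199)   [reduce mod 199]
reciprocity: (127/199) = -1·(199/127) since 127 mod 4 = 3, 199 mod 4 = 3; sign now -1
(199/127) = (72/127)   [reduce mod 127]
72 = 2^3·9; (2/127) = +1 since 127 mod 8 = 7, so (72/127) = (+1)^3·(9/127); sign now -1
reciprocity: (9/127) = +1·(127/9) since 9 mod 4 = 1, 127 mod 4 = 3; sign now -1
(127/9) = (1/9)   [reduce mod 9]
(1/9) = 1; final value = sign = -1

-1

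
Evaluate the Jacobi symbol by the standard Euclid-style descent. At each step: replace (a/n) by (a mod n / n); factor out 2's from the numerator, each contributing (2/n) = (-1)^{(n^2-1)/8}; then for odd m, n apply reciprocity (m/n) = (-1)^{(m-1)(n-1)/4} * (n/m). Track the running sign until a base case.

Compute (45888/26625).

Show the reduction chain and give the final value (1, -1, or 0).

0

(45888/26625) = (19263/26625)   [reduce mod 26625]
reciprocity: (19263/26625) = +1·(26625/19263) since 19263 mod 4 = 3, 26625 mod 4 = 1; sign now +1
(26625/19263) = (7362/19263)   [reduce mod 19263]
7362 = 2^1·3681; (2/19263) = +1 since 19263 mod 8 = 7, so (7362/19263) = (+1)^1·(3681/19263); sign now +1
reciprocity: (3681/19263) = +1·(19263/3681) since 3681 mod 4 = 1, 19263 mod 4 = 3; sign now +1
(19263/3681) = (858/3681)   [reduce mod 3681]
858 = 2^1·429; (2/3681) = +1 since 3681 mod 8 = 1, so (858/3681) = (+1)^1·(429/3681); sign now +1
reciprocity: (429/3681) = +1·(3681/429) since 429 mod 4 = 1, 3681 mod 4 = 1; sign now +1
(3681/429) = (249/429)   [reduce mod 429]
reciprocity: (249/429) = +1·(429/249) since 249 mod 4 = 1, 429 mod 4 = 1; sign now +1
(429/249) = (180/249)   [reduce mod 249]
180 = 2^2·45; (2/249) = +1 since 249 mod 8 = 1, so (180/249) = (+1)^2·(45/249); sign now +1
reciprocity: (45/249) = +1·(249/45) since 45 mod 4 = 1, 249 mod 4 = 1; sign now +1
(249/45) = (24/45)   [reduce mod 45]
24 = 2^3·3; (2/45) = -1 since 45 mod 8 = 5, so (24/45) = (-1)^3·(3/45); sign now -1
reciprocity: (3/45) = +1·(45/3) since 3 mod 4 = 3, 45 mod 4 = 1; sign now -1
(45/3) = (0/3)   [reduce mod 3]
(0/3) = 0   [gcd(a, n) > 1]; final value = 0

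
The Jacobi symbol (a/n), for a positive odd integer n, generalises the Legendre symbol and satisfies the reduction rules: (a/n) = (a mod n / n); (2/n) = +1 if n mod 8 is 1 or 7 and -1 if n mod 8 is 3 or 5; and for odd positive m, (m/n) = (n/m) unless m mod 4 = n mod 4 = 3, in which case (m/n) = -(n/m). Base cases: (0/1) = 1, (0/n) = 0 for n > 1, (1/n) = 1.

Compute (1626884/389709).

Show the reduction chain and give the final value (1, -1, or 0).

(1626884/389709): 1626884 mod 389709 = 68048, so (1626884/389709) = (68048/389709)
factor out 2^4: 68048 = 2^4·4253; with 389709 mod 8 = 5, (2/389709) = -1; sign now +1; continue with (4253/389709)
flip (4253/389709) -> (389709/4253): both odd, 4253 mod 4 = 1, 389709 mod 4 = 1, so the flip contributes +1; sign now +1
(389709/4253): 389709 mod 4253 = 2686, so (389709/4253) = (2686/4253)
factor out 2^1: 2686 = 2^1·1343; with 4253 mod 8 = 5, (2/4253) = -1; sign now -1; continue with (1343/4253)
flip (1343/4253) -> (4253/1343): both odd, 1343 mod 4 = 3, 4253 mod 4 = 1, so the flip contributes +1; sign now -1
(4253/1343): 4253 mod 1343 = 224, so (4253/1343) = (224/1343)
factor out 2^5: 224 = 2^5·7; with 1343 mod 8 = 7, (2/1343) = +1; sign now -1; continue with (7/1343)
flip (7/1343) -> (1343/7): both odd, 7 mod 4 = 3, 1343 mod 4 = 3, so the flip contributes -1; sign now +1
(1343/7): 1343 mod 7 = 6, so (1343/7) = (6/7)
factor out 2^1: 6 = 2^1·3; with 7 mod 8 = 7, (2/7) = +1; sign now +1; continue with (3/7)
flip (3/7) -> (7/3): both odd, 3 mod 4 = 3, 7 mod 4 = 3, so the flip contributes -1; sign now -1
(7/3): 7 mod 3 = 1, so (7/3) = (1/3)
reached (1/3) = 1, so the symbol is -1

-1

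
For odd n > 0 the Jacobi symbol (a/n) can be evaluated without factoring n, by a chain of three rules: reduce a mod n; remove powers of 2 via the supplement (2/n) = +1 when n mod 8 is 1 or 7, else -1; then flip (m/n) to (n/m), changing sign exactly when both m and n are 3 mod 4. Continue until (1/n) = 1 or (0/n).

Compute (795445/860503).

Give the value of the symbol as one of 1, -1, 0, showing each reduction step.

flip (795445/860503) -> (860503/795445): both odd, 795445 mod 4 = 1, 860503 mod 4 = 3, so the flip contributes +1; sign now +1
(860503/795445): 860503 mod 795445 = 65058, so (860503/795445) = (65058/795445)
factor out 2^1: 65058 = 2^1·32529; with 795445 mod 8 = 5, (2/795445) = -1; sign now -1; continue with (32529/795445)
flip (32529/795445) -> (795445/32529): both odd, 32529 mod 4 = 1, 795445 mod 4 = 1, so the flip contributes +1; sign now -1
(795445/32529): 795445 mod 32529 = 14749, so (795445/32529) = (14749/32529)
flip (14749/32529) -> (32529/14749): both odd, 14749 mod 4 = 1, 32529 mod 4 = 1, so the flip contributes +1; sign now -1
(32529/14749): 32529 mod 14749 = 3031, so (32529/14749) = (3031/14749)
flip (3031/14749) -> (14749/3031): both odd, 3031 mod 4 = 3, 14749 mod 4 = 1, so the flip contributes +1; sign now -1
(14749/3031): 14749 mod 3031 = 2625, so (14749/3031) = (2625/3031)
flip (2625/3031) -> (3031/2625): both odd, 2625 mod 4 = 1, 3031 mod 4 = 3, so the flip contributes +1; sign now -1
(3031/2625): 3031 mod 2625 = 406, so (3031/2625) = (406/2625)
factor out 2^1: 406 = 2^1·203; with 2625 mod 8 = 1, (2/2625) = +1; sign now -1; continue with (203/2625)
flip (203/2625) -> (2625/203): both odd, 203 mod 4 = 3, 2625 mod 4 = 1, so the flip contributes +1; sign now -1
(2625/203): 2625 mod 203 = 189, so (2625/203) = (189/203)
flip (189/203) -> (203/189): both odd, 189 mod 4 = 1, 203 mod 4 = 3, so the flip contributes +1; sign now -1
(203/189): 203 mod 189 = 14, so (203/189) = (14/189)
factor out 2^1: 14 = 2^1·7; with 189 mod 8 = 5, (2/189) = -1; sign now +1; continue with (7/189)
flip (7/189) -> (189/7): both odd, 7 mod 4 = 3, 189 mod 4 = 1, so the flip contributes +1; sign now +1
(189/7): 189 mod 7 = 0, so (189/7) = (0/7)
reached (0/7); gcd(a, n) > 1, so (0/7) = 0 and the symbol is 0

0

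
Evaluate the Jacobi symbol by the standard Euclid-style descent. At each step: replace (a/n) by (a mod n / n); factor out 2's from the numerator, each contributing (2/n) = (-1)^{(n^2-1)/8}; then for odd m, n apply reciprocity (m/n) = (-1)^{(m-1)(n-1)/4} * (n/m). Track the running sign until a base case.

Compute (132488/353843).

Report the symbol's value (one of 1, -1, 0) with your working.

factor out 2^3: 132488 = 2^3·16561; with 353843 mod 8 = 3, (2/353843) = -1; sign now -1; continue with (16561/353843)
flip (16561/353843) -> (353843/16561): both odd, 16561 mod 4 = 1, 353843 mod 4 = 3, so the flip contributes +1; sign now -1
(353843/16561): 353843 mod 16561 = 6062, so (353843/16561) = (6062/16561)
factor out 2^1: 6062 = 2^1·3031; with 16561 mod 8 = 1, (2/16561) = +1; sign now -1; continue with (3031/16561)
flip (3031/16561) -> (16561/3031): both odd, 3031 mod 4 = 3, 16561 mod 4 = 1, so the flip contributes +1; sign now -1
(16561/3031): 16561 mod 3031 = 1406, so (16561/3031) = (1406/3031)
factor out 2^1: 1406 = 2^1·703; with 3031 mod 8 = 7, (2/3031) = +1; sign now -1; continue with (703/3031)
flip (703/3031) -> (3031/703): both odd, 703 mod 4 = 3, 3031 mod 4 = 3, so the flip contributes -1; sign now +1
(3031/703): 3031 mod 703 = 219, so (3031/703) = (219/703)
flip (219/703) -> (703/219): both odd, 219 mod 4 = 3, 703 mod 4 = 3, so the flip contributes -1; sign now -1
(703/219): 703 mod 219 = 46, so (703/219) = (46/219)
factor out 2^1: 46 = 2^1·23; with 219 mod 8 = 3, (2/219) = -1; sign now +1; continue with (23/219)
flip (23/219) -> (219/23): both odd, 23 mod 4 = 3, 219 mod 4 = 3, so the flip contributes -1; sign now -1
(219/23): 219 mod 23 = 12, so (219/23) = (12/23)
factor out 2^2: 12 = 2^2·3; with 23 mod 8 = 7, (2/23) = +1; sign now -1; continue with (3/23)
flip (3/23) -> (23/3): both odd, 3 mod 4 = 3, 23 mod 4 = 3, so the flip contributes -1; sign now +1
(23/3): 23 mod 3 = 2, so (23/3) = (2/3)
factor out 2^1: 2 = 2^1·1; with 3 mod 8 = 3, (2/3) = -1; sign now -1; continue with (1/3)
reached (1/3) = 1, so the symbol is -1

-1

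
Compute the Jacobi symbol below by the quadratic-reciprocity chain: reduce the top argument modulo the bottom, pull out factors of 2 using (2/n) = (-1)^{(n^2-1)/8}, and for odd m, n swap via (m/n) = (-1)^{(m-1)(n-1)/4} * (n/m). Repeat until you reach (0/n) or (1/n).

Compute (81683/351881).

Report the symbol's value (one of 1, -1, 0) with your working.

1

flip (81683/351881) -> (351881/81683): both odd, 81683 mod 4 = 3, 351881 mod 4 = 1, so the flip contributes +1; sign now +1
(351881/81683): 351881 mod 81683 = 25149, so (351881/81683) = (25149/81683)
flip (25149/81683) -> (81683/25149): both odd, 25149 mod 4 = 1, 81683 mod 4 = 3, so the flip contributes +1; sign now +1
(81683/25149): 81683 mod 25149 = 6236, so (81683/25149) = (6236/25149)
factor out 2^2: 6236 = 2^2·1559; with 25149 mod 8 = 5, (2/25149) = -1; sign now +1; continue with (1559/25149)
flip (1559/25149) -> (25149/1559): both odd, 1559 mod 4 = 3, 25149 mod 4 = 1, so the flip contributes +1; sign now +1
(25149/1559): 25149 mod 1559 = 205, so (25149/1559) = (205/1559)
flip (205/1559) -> (1559/205): both odd, 205 mod 4 = 1, 1559 mod 4 = 3, so the flip contributes +1; sign now +1
(1559/205): 1559 mod 205 = 124, so (1559/205) = (124/205)
factor out 2^2: 124 = 2^2·31; with 205 mod 8 = 5, (2/205) = -1; sign now +1; continue with (31/205)
flip (31/205) -> (205/31): both odd, 31 mod 4 = 3, 205 mod 4 = 1, so the flip contributes +1; sign now +1
(205/31): 205 mod 31 = 19, so (205/31) = (19/31)
flip (19/31) -> (31/19): both odd, 19 mod 4 = 3, 31 mod 4 = 3, so the flip contributes -1; sign now -1
(31/19): 31 mod 19 = 12, so (31/19) = (12/19)
factor out 2^2: 12 = 2^2·3; with 19 mod 8 = 3, (2/19) = -1; sign now -1; continue with (3/19)
flip (3/19) -> (19/3): both odd, 3 mod 4 = 3, 19 mod 4 = 3, so the flip contributes -1; sign now +1
(19/3): 19 mod 3 = 1, so (19/3) = (1/3)
reached (1/3) = 1, so the symbol is +1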